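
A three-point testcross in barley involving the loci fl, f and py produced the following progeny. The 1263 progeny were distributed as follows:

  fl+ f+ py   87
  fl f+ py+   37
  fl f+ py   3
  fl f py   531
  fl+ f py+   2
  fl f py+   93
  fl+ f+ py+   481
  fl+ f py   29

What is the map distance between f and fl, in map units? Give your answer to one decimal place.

5.6 map units

The two most frequent reciprocal classes, fl+ f+ py+ and fl f py, are the parental types, so the F1 was fl+ f+ py+ / fl f py.
The two rarest classes, fl+ f py+ and fl f+ py, are the double crossovers. Comparing them with the parentals, only the f allele has switched, so f is the middle locus and the order is py – f – fl.
Crossovers in the f–fl interval produce the single-crossover classes fl f+ py+ and fl+ f py (37 + 29 = 66) plus the double crossovers (5).
RF(f–fl) = (66 + 5) / 1263 = 71/1263 = 0.0562 → 5.6 map units.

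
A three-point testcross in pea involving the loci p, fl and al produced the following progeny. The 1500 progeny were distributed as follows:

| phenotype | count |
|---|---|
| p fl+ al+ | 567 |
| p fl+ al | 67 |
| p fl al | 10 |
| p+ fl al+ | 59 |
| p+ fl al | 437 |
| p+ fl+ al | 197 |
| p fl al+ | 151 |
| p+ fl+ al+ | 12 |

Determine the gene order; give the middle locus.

The two most frequent reciprocal classes, p fl+ al+ and p+ fl al, are the parental types, so the F1 was p fl+ al+ / p+ fl al.
The two rarest classes, p+ fl+ al+ and p fl al, are the double crossovers. Comparing them with the parentals, only the p allele has switched, so p is the middle locus and the order is al – p – fl.

p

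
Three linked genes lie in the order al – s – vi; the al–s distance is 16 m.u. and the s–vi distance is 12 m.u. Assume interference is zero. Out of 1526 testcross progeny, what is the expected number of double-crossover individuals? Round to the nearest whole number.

Map distances give recombination frequencies of 0.160 and 0.120 for the two intervals.
With no interference, expected double-crossover frequency = 0.160 × 0.120 = 0.01920.
Expected number = 0.01920 × 1526 = 29.30 ≈ 29.

29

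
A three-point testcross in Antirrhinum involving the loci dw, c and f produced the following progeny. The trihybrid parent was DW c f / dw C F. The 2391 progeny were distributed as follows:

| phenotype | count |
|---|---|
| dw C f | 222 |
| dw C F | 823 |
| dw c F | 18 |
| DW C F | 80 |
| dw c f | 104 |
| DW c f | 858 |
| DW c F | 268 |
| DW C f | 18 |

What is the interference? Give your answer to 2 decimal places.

The two rarest classes, DW C f and dw c F, are the double crossovers. Comparing them with the parentals, only the c allele has switched, so c is the middle locus and the order is dw – c – f.
dw–c: (184 + 36)/2391 = 0.0920; c–f: (490 + 36)/2391 = 0.2200.
Expected DCO frequency = 0.0920 × 0.2200 ≈ 0.02024; observed = 36/2391 ≈ 0.01506.
Coefficient of coincidence = 0.01506/0.02024 ≈ 0.74; interference = 1 − 0.74 = 0.26.

0.26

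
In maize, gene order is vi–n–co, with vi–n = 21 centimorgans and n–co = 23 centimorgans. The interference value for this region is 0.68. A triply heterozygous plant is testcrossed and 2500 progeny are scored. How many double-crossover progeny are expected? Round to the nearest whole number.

39

Map distances give recombination frequencies of 0.210 and 0.230 for the two intervals.
With interference 0.68 (so coincidence = 0.32), expected double-crossover frequency = 0.210 × 0.230 × 0.32 = 0.01546.
Expected number = 0.01546 × 2500 = 38.64 ≈ 39.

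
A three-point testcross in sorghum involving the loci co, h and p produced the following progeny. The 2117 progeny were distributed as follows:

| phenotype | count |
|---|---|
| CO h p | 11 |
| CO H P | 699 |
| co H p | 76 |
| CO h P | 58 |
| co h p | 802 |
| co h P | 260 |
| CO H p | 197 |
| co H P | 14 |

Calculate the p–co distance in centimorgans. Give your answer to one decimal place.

22.8 centimorgans

The two most frequent reciprocal classes, co h p and CO H P, are the parental types, so the F1 was co h p / CO H P.
The two rarest classes, CO h p and co H P, are the double crossovers. Comparing them with the parentals, only the co allele has switched, so co is the middle locus and the order is p – co – h.
Crossovers in the p–co interval produce the single-crossover classes co h P and CO H p (260 + 197 = 457) plus the double crossovers (25).
RF(p–co) = (457 + 25) / 2117 = 482/2117 = 0.2277 → 22.8 centimorgans.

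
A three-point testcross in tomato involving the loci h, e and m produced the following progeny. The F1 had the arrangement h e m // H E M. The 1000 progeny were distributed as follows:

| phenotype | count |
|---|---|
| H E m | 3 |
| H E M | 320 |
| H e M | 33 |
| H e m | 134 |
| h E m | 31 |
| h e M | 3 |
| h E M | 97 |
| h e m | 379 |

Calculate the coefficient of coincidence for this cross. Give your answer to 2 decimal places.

The two rarest classes, h e M and H E m, are the double crossovers. Comparing them with the parentals, only the m allele has switched, so m is the middle locus and the order is e – m – h.
e–m: (64 + 6)/1000 = 0.0700; m–h: (231 + 6)/1000 = 0.2370.
Expected DCO frequency = 0.0700 × 0.2370 ≈ 0.01659; observed = 6/1000 ≈ 0.00600.
Coefficient of coincidence = 0.00600/0.01659 ≈ 0.36.

0.36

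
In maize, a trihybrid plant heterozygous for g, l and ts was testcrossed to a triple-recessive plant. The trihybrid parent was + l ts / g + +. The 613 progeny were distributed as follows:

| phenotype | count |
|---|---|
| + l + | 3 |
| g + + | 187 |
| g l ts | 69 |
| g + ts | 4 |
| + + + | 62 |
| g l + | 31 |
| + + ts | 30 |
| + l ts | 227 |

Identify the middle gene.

ts

The two rarest classes, + l + and g + ts, are the double crossovers. Comparing them with the parentals, only the ts allele has switched, so ts is the middle locus and the order is g – ts – l.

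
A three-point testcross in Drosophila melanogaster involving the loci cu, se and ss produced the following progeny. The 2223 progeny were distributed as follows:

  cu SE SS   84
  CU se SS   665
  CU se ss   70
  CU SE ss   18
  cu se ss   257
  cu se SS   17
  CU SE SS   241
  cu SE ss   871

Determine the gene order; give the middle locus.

cu

The two most frequent reciprocal classes, CU se SS and cu SE ss, are the parental types, so the F1 was CU se SS / cu SE ss.
The two rarest classes, cu se SS and CU SE ss, are the double crossovers. Comparing them with the parentals, only the cu allele has switched, so cu is the middle locus and the order is se – cu – ss.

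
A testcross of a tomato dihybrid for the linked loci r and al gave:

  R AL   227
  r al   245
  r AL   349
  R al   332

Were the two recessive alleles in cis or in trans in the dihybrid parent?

trans

The two most frequent classes are R al (332) and r AL (349); these are the parental (non-recombinant) types.
So the F1 carried R al on one chromosome and r AL on the other — the recessive alleles are on opposite chromosomes (trans / repulsion).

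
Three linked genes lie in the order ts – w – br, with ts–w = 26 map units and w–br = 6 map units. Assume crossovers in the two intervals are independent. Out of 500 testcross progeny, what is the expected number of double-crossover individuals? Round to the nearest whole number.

8

Map distances give recombination frequencies of 0.260 and 0.060 for the two intervals.
With no interference, expected double-crossover frequency = 0.260 × 0.060 = 0.01560.
Expected number = 0.01560 × 500 = 7.80 ≈ 8.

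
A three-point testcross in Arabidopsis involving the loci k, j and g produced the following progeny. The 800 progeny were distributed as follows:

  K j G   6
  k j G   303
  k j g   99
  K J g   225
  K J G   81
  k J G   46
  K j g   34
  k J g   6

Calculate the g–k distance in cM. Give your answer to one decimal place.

24.0 cM

The two most frequent reciprocal classes, k j G and K J g, are the parental types, so the F1 was k j G / K J g.
The two rarest classes, K j G and k J g, are the double crossovers. Comparing them with the parentals, only the k allele has switched, so k is the middle locus and the order is j – k – g.
Crossovers in the k–g interval produce the single-crossover classes k j g and K J G (99 + 81 = 180) plus the double crossovers (12).
RF(k–g) = (180 + 12) / 800 = 192/800 = 0.2400 → 24.0 cM.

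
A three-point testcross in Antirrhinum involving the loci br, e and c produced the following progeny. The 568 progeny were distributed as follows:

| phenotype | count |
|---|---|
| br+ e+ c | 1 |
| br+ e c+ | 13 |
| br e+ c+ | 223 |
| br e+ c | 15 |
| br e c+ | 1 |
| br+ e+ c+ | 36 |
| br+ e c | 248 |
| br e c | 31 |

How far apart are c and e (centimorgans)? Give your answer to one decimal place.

5.3 centimorgans

The two most frequent reciprocal classes, br+ e c and br e+ c+, are the parental types, so the F1 was br+ e c / br e+ c+.
The two rarest classes, br+ e+ c and br e c+, are the double crossovers. Comparing them with the parentals, only the e allele has switched, so e is the middle locus and the order is br – e – c.
Crossovers in the e–c interval produce the single-crossover classes br+ e c+ and br e+ c (13 + 15 = 28) plus the double crossovers (2).
RF(e–c) = (28 + 2) / 568 = 30/568 = 0.0528 → 5.3 centimorgans.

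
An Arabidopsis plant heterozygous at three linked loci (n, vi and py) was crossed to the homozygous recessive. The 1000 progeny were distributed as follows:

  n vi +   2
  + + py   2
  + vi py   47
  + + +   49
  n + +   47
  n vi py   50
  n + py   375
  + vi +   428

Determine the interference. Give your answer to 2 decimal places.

0.60

The two most frequent reciprocal classes, n + py and + vi +, are the parental types, so the F1 was n + py / + vi +.
The two rarest classes, + + py and n vi +, are the double crossovers. Comparing them with the parentals, only the n allele has switched, so n is the middle locus and the order is vi – n – py.
vi–n: (99 + 4)/1000 = 0.1030; n–py: (94 + 4)/1000 = 0.0980.
Expected DCO frequency = 0.1030 × 0.0980 ≈ 0.01009; observed = 4/1000 ≈ 0.00400.
Coefficient of coincidence = 0.00400/0.01009 ≈ 0.40; interference = 1 − 0.40 = 0.60.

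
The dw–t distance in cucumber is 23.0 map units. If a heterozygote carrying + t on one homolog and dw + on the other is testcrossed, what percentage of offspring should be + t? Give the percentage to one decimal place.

A map distance of 23.0 map units corresponds to a recombination frequency of 0.230.
The F1 is + t / dw +, so + t is a parental gamete class with expected frequency (1 − r)/2 = 0.770/2 = 0.3850.
That is 0.3850 = 38.5% of the progeny.

38.5%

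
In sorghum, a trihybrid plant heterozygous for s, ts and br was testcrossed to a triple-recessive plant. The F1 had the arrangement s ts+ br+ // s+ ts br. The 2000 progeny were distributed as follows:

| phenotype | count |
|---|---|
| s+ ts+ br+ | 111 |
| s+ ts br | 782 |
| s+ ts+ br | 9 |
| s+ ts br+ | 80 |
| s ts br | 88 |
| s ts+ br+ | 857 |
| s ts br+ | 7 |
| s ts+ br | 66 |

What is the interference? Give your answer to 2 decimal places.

0.08

The two rarest classes, s ts br+ and s+ ts+ br, are the double crossovers. Comparing them with the parentals, only the ts allele has switched, so ts is the middle locus and the order is br – ts – s.
br–ts: (146 + 16)/2000 = 0.0810; ts–s: (199 + 16)/2000 = 0.1075.
Expected DCO frequency = 0.0810 × 0.1075 ≈ 0.00871; observed = 16/2000 ≈ 0.00800.
Coefficient of coincidence = 0.00800/0.00871 ≈ 0.92; interference = 1 − 0.92 = 0.08.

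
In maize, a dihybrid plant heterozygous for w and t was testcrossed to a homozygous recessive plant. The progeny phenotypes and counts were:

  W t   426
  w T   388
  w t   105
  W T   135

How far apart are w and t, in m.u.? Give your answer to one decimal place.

The two most frequent classes, W t (426) and w T (388), are the parental types, so the F1 was W t / w T.
The recombinant classes are W T and w t: 135 + 105 = 240.
Recombination frequency = 240/1054 = 0.2277 ≈ 22.8%, i.e. 22.8 m.u.

22.8 m.u.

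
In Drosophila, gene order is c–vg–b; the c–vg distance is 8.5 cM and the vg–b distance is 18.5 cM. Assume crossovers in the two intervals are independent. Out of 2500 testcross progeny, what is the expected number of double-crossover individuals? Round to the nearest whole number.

Map distances give recombination frequencies of 0.085 and 0.185 for the two intervals.
With no interference, expected double-crossover frequency = 0.085 × 0.185 = 0.01572.
Expected number = 0.01572 × 2500 = 39.31 ≈ 39.

39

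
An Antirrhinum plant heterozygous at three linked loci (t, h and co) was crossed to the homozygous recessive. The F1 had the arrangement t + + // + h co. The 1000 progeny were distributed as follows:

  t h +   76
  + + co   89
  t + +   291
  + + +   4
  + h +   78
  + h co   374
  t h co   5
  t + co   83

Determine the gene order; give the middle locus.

The two rarest classes, + + + and t h co, are the double crossovers. Comparing them with the parentals, only the t allele has switched, so t is the middle locus and the order is co – t – h.

t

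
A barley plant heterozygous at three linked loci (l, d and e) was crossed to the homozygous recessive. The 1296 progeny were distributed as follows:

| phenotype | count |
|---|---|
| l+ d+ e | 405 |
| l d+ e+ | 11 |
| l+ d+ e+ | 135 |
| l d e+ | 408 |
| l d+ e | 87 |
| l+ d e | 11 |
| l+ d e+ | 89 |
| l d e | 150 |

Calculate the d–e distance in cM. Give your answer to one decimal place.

23.7 cM

The two most frequent reciprocal classes, l d e+ and l+ d+ e, are the parental types, so the F1 was l d e+ / l+ d+ e.
The two rarest classes, l d+ e+ and l+ d e, are the double crossovers. Comparing them with the parentals, only the d allele has switched, so d is the middle locus and the order is e – d – l.
Crossovers in the e–d interval produce the single-crossover classes l d e and l+ d+ e+ (150 + 135 = 285) plus the double crossovers (22).
RF(e–d) = (285 + 22) / 1296 = 307/1296 = 0.2369 → 23.7 cM.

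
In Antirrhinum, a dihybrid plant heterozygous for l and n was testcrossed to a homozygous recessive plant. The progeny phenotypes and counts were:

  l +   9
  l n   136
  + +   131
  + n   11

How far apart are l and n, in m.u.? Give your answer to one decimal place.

7.0 m.u.

The two most frequent classes, + + (131) and l n (136), are the parental types, so the F1 was + + / l n.
The recombinant classes are + n and l +: 11 + 9 = 20.
Recombination frequency = 20/287 = 0.0697 ≈ 7.0%, i.e. 7.0 m.u.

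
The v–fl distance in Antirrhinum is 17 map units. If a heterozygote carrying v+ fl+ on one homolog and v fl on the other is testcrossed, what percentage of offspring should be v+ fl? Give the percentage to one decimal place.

8.5%

A map distance of 17 map units corresponds to a recombination frequency of 0.170.
The F1 is v+ fl+ / v fl, so v+ fl is a recombinant gamete class with expected frequency r/2 = 0.170/2 = 0.0850.
That is 0.0850 = 8.5% of the progeny.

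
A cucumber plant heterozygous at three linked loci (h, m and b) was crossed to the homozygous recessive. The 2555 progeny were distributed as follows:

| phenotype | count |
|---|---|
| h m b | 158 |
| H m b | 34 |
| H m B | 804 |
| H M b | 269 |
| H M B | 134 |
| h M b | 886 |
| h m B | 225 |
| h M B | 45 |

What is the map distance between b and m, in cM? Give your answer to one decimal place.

14.5 cM

The two most frequent reciprocal classes, h M b and H m B, are the parental types, so the F1 was h M b / H m B.
The two rarest classes, h M B and H m b, are the double crossovers. Comparing them with the parentals, only the b allele has switched, so b is the middle locus and the order is m – b – h.
Crossovers in the m–b interval produce the single-crossover classes h m b and H M B (158 + 134 = 292) plus the double crossovers (79).
RF(m–b) = (292 + 79) / 2555 = 371/2555 = 0.1452 → 14.5 cM.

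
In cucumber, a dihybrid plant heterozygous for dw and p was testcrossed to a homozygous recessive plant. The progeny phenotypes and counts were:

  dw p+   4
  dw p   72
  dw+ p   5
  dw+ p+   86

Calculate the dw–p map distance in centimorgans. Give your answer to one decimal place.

The two most frequent classes, dw+ p+ (86) and dw p (72), are the parental types, so the F1 was dw+ p+ / dw p.
The recombinant classes are dw+ p and dw p+: 5 + 4 = 9.
Recombination frequency = 9/167 = 0.0539 ≈ 5.4%, i.e. 5.4 centimorgans.

5.4 centimorgans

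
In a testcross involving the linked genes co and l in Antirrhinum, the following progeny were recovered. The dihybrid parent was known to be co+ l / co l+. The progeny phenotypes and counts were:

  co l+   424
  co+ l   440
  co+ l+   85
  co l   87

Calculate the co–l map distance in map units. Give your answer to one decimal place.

16.6 map units

The recombinant classes are co+ l+ and co l: 85 + 87 = 172.
Recombination frequency = 172/1036 = 0.1660 ≈ 16.6%, i.e. 16.6 map units.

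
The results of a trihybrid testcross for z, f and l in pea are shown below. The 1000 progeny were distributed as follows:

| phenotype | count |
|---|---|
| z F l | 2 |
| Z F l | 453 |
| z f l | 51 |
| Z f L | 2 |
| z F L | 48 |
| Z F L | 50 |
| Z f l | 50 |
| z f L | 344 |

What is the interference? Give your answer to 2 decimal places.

0.63

The two most frequent reciprocal classes, z f L and Z F l, are the parental types, so the F1 was z f L / Z F l.
The two rarest classes, Z f L and z F l, are the double crossovers. Comparing them with the parentals, only the z allele has switched, so z is the middle locus and the order is l – z – f.
l–z: (101 + 4)/1000 = 0.1050; z–f: (98 + 4)/1000 = 0.1020.
Expected DCO frequency = 0.1050 × 0.1020 ≈ 0.01071; observed = 4/1000 ≈ 0.00400.
Coefficient of coincidence = 0.00400/0.01071 ≈ 0.37; interference = 1 − 0.37 = 0.63.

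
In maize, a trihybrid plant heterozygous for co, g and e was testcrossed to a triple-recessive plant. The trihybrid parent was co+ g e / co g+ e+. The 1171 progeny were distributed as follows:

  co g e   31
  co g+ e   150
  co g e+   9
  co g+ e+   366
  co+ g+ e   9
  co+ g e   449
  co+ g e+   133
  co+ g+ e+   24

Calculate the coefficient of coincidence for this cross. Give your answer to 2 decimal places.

0.96

The two rarest classes, co+ g+ e and co g e+, are the double crossovers. Comparing them with the parentals, only the g allele has switched, so g is the middle locus and the order is co – g – e.
co–g: (55 + 18)/1171 = 0.0623; g–e: (283 + 18)/1171 = 0.2570.
Expected DCO frequency = 0.0623 × 0.2570 ≈ 0.01601; observed = 18/1171 ≈ 0.01537.
Coefficient of coincidence = 0.01537/0.01601 ≈ 0.96.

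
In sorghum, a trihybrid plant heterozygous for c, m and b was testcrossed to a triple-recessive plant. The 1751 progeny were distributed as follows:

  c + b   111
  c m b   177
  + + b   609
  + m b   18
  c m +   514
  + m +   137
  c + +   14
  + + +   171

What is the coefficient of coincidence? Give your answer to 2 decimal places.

0.53

The two most frequent reciprocal classes, + + b and c m +, are the parental types, so the F1 was + + b / c m +.
The two rarest classes, + m b and c + +, are the double crossovers. Comparing them with the parentals, only the m allele has switched, so m is the middle locus and the order is c – m – b.
c–m: (248 + 32)/1751 = 0.1599; m–b: (348 + 32)/1751 = 0.2170.
Expected DCO frequency = 0.1599 × 0.2170 ≈ 0.03470; observed = 32/1751 ≈ 0.01828.
Coefficient of coincidence = 0.01828/0.03470 ≈ 0.53.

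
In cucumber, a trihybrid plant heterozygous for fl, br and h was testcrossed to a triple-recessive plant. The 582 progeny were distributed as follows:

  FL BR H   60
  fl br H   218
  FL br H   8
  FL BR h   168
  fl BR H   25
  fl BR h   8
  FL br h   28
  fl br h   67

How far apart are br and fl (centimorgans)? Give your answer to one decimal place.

The two most frequent reciprocal classes, FL BR h and fl br H, are the parental types, so the F1 was FL BR h / fl br H.
The two rarest classes, fl BR h and FL br H, are the double crossovers. Comparing them with the parentals, only the fl allele has switched, so fl is the middle locus and the order is br – fl – h.
Crossovers in the br–fl interval produce the single-crossover classes FL br h and fl BR H (28 + 25 = 53) plus the double crossovers (16).
RF(br–fl) = (53 + 16) / 582 = 69/582 = 0.1186 → 11.9 centimorgans.

11.9 centimorgans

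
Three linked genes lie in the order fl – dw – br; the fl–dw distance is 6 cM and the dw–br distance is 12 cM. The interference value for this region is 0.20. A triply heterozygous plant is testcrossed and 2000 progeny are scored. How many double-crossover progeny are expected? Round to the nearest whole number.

12

Map distances give recombination frequencies of 0.060 and 0.120 for the two intervals.
With interference 0.20 (so coincidence = 0.80), expected double-crossover frequency = 0.060 × 0.120 × 0.80 = 0.00576.
Expected number = 0.00576 × 2000 = 11.52 ≈ 12.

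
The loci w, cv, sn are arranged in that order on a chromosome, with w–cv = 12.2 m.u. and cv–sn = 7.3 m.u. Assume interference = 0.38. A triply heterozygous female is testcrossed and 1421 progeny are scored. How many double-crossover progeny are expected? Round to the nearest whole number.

8

Map distances give recombination frequencies of 0.122 and 0.073 for the two intervals.
With interference 0.38 (so coincidence = 0.62), expected double-crossover frequency = 0.122 × 0.073 × 0.62 = 0.00552.
Expected number = 0.00552 × 1421 = 7.85 ≈ 8.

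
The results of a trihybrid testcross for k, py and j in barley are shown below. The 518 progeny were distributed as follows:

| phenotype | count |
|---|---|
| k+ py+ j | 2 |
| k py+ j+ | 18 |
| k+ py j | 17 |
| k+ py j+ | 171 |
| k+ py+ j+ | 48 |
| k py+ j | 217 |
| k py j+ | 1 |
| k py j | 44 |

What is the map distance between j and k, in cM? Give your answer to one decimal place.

The two most frequent reciprocal classes, k+ py j+ and k py+ j, are the parental types, so the F1 was k+ py j+ / k py+ j.
The two rarest classes, k py j+ and k+ py+ j, are the double crossovers. Comparing them with the parentals, only the k allele has switched, so k is the middle locus and the order is j – k – py.
Crossovers in the j–k interval produce the single-crossover classes k+ py j and k py+ j+ (17 + 18 = 35) plus the double crossovers (3).
RF(j–k) = (35 + 3) / 518 = 38/518 = 0.0734 → 7.3 cM.

7.3 cM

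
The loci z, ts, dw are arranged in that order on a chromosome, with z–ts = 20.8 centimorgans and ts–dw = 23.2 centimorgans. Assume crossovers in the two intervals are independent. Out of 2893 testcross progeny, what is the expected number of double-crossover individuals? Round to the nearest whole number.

140

Map distances give recombination frequencies of 0.208 and 0.232 for the two intervals.
With no interference, expected double-crossover frequency = 0.208 × 0.232 = 0.04826.
Expected number = 0.04826 × 2893 = 139.60 ≈ 140.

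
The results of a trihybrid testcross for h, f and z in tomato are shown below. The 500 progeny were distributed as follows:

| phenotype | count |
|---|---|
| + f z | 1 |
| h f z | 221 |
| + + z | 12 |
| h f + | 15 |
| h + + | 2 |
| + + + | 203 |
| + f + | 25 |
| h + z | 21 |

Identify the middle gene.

The two most frequent reciprocal classes, + + + and h f z, are the parental types, so the F1 was + + + / h f z.
The two rarest classes, h + + and + f z, are the double crossovers. Comparing them with the parentals, only the h allele has switched, so h is the middle locus and the order is z – h – f.

h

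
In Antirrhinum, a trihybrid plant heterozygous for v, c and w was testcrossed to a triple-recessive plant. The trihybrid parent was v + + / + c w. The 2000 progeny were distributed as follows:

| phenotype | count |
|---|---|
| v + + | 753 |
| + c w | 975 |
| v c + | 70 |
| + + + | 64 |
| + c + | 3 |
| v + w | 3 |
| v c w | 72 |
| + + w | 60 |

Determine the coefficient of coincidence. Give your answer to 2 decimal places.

The two rarest classes, v + w and + c +, are the double crossovers. Comparing them with the parentals, only the w allele has switched, so w is the middle locus and the order is c – w – v.
c–w: (130 + 6)/2000 = 0.0680; w–v: (136 + 6)/2000 = 0.0710.
Expected DCO frequency = 0.0680 × 0.0710 ≈ 0.00483; observed = 6/2000 ≈ 0.00300.
Coefficient of coincidence = 0.00300/0.00483 ≈ 0.62.

0.62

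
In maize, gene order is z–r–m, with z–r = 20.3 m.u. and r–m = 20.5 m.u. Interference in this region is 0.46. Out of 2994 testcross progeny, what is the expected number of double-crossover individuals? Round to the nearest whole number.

67

Map distances give recombination frequencies of 0.203 and 0.205 for the two intervals.
With interference 0.46 (so coincidence = 0.54), expected double-crossover frequency = 0.203 × 0.205 × 0.54 = 0.02247.
Expected number = 0.02247 × 2994 = 67.28 ≈ 67.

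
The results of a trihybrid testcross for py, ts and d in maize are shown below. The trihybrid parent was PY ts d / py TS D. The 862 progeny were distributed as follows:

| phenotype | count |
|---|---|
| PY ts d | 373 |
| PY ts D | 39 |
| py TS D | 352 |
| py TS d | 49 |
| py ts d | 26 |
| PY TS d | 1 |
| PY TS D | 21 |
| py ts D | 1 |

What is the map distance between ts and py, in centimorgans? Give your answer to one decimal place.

The two rarest classes, PY TS d and py ts D, are the double crossovers. Comparing them with the parentals, only the ts allele has switched, so ts is the middle locus and the order is d – ts – py.
Crossovers in the ts–py interval produce the single-crossover classes py ts d and PY TS D (26 + 21 = 47) plus the double crossovers (2).
RF(ts–py) = (47 + 2) / 862 = 49/862 = 0.0568 → 5.7 centimorgans.

5.7 centimorgans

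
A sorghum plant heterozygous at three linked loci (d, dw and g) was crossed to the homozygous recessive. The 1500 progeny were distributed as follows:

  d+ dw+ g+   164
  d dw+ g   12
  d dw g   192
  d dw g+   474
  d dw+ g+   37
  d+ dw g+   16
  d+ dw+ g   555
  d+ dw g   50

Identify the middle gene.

d

The two most frequent reciprocal classes, d+ dw+ g and d dw g+, are the parental types, so the F1 was d+ dw+ g / d dw g+.
The two rarest classes, d dw+ g and d+ dw g+, are the double crossovers. Comparing them with the parentals, only the d allele has switched, so d is the middle locus and the order is g – d – dw.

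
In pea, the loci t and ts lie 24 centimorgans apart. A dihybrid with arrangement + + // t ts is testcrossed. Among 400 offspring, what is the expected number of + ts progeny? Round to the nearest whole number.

A map distance of 24 centimorgans corresponds to a recombination frequency of 0.240.
The F1 is + + / t ts, so + ts is a recombinant gamete class with expected frequency r/2 = 0.240/2 = 0.1200.
Expected number = 0.1200 × 400 = 48.00 ≈ 48.

48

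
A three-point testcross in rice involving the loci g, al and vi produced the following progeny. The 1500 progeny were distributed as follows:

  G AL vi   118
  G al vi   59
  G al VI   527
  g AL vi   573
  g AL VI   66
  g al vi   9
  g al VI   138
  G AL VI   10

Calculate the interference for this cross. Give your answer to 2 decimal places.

0.28

The two most frequent reciprocal classes, G al VI and g AL vi, are the parental types, so the F1 was G al VI / g AL vi.
The two rarest classes, G AL VI and g al vi, are the double crossovers. Comparing them with the parentals, only the al allele has switched, so al is the middle locus and the order is g – al – vi.
g–al: (256 + 19)/1500 = 0.1833; al–vi: (125 + 19)/1500 = 0.0960.
Expected DCO frequency = 0.1833 × 0.0960 ≈ 0.01760; observed = 19/1500 ≈ 0.01267.
Coefficient of coincidence = 0.01267/0.01760 ≈ 0.72; interference = 1 − 0.72 = 0.28.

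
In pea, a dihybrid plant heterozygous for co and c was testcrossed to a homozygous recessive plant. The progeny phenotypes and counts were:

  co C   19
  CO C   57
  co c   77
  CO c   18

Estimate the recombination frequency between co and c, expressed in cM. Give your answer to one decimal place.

21.6 cM

The two most frequent classes, CO C (57) and co c (77), are the parental types, so the F1 was CO C / co c.
The recombinant classes are CO c and co C: 18 + 19 = 37.
Recombination frequency = 37/171 = 0.2164 ≈ 21.6%, i.e. 21.6 cM.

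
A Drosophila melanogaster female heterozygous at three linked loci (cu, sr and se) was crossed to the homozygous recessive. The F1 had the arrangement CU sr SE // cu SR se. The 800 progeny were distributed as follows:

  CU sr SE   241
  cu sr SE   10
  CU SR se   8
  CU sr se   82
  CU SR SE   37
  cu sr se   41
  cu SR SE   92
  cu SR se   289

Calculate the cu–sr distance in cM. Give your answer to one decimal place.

The two rarest classes, cu sr SE and CU SR se, are the double crossovers. Comparing them with the parentals, only the cu allele has switched, so cu is the middle locus and the order is sr – cu – se.
Crossovers in the sr–cu interval produce the single-crossover classes CU SR SE and cu sr se (37 + 41 = 78) plus the double crossovers (18).
RF(sr–cu) = (78 + 18) / 800 = 96/800 = 0.1200 → 12.0 cM.

12.0 cM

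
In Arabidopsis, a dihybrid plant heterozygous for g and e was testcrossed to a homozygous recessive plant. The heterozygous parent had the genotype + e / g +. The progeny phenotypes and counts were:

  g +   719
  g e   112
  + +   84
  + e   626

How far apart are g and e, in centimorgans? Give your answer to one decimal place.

12.7 centimorgans

The recombinant classes are + + and g e: 84 + 112 = 196.
Recombination frequency = 196/1541 = 0.1272 ≈ 12.7%, i.e. 12.7 centimorgans.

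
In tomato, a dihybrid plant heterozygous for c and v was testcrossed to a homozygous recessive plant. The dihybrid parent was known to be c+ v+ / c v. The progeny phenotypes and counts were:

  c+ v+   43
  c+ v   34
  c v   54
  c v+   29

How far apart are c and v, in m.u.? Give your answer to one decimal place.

39.4 m.u.

The recombinant classes are c+ v and c v+: 34 + 29 = 63.
Recombination frequency = 63/160 = 0.3937 ≈ 39.4%, i.e. 39.4 m.u.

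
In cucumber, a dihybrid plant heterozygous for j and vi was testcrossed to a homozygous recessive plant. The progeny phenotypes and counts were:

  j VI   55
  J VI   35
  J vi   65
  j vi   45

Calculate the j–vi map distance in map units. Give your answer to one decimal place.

40.0 map units

The two most frequent classes, J vi (65) and j VI (55), are the parental types, so the F1 was J vi / j VI.
The recombinant classes are J VI and j vi: 35 + 45 = 80.
Recombination frequency = 80/200 = 0.4000 ≈ 40.0%, i.e. 40.0 map units.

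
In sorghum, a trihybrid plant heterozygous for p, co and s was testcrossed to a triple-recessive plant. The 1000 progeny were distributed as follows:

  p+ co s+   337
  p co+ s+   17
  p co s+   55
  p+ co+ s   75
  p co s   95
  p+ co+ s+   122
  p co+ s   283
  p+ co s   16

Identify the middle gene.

s

The two most frequent reciprocal classes, p+ co s+ and p co+ s, are the parental types, so the F1 was p+ co s+ / p co+ s.
The two rarest classes, p+ co s and p co+ s+, are the double crossovers. Comparing them with the parentals, only the s allele has switched, so s is the middle locus and the order is p – s – co.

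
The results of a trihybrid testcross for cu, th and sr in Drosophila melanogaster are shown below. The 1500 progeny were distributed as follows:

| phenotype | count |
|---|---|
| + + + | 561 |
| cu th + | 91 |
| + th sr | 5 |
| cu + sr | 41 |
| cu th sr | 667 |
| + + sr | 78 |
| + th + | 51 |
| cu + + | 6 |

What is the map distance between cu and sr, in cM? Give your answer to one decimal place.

12.0 cM

The two most frequent reciprocal classes, cu th sr and + + +, are the parental types, so the F1 was cu th sr / + + +.
The two rarest classes, + th sr and cu + +, are the double crossovers. Comparing them with the parentals, only the cu allele has switched, so cu is the middle locus and the order is sr – cu – th.
Crossovers in the sr–cu interval produce the single-crossover classes cu th + and + + sr (91 + 78 = 169) plus the double crossovers (11).
RF(sr–cu) = (169 + 11) / 1500 = 180/1500 = 0.1200 → 12.0 cM.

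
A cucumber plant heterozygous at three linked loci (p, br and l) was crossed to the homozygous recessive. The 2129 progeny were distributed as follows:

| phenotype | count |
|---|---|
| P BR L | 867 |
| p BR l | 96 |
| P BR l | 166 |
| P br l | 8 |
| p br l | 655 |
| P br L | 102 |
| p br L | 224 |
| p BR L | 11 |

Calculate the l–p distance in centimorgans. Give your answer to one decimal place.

The two most frequent reciprocal classes, P BR L and p br l, are the parental types, so the F1 was P BR L / p br l.
The two rarest classes, p BR L and P br l, are the double crossovers. Comparing them with the parentals, only the p allele has switched, so p is the middle locus and the order is l – p – br.
Crossovers in the l–p interval produce the single-crossover classes P BR l and p br L (166 + 224 = 390) plus the double crossovers (19).
RF(l–p) = (390 + 19) / 2129 = 409/2129 = 0.1921 → 19.2 centimorgans.

19.2 centimorgans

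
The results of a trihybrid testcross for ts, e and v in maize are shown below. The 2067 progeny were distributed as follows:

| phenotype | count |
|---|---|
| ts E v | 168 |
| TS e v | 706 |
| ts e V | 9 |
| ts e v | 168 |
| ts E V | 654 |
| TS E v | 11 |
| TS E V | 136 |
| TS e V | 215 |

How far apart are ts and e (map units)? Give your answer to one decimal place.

The two most frequent reciprocal classes, ts E V and TS e v, are the parental types, so the F1 was ts E V / TS e v.
The two rarest classes, ts e V and TS E v, are the double crossovers. Comparing them with the parentals, only the e allele has switched, so e is the middle locus and the order is ts – e – v.
Crossovers in the ts–e interval produce the single-crossover classes TS E V and ts e v (136 + 168 = 304) plus the double crossovers (20).
RF(ts–e) = (304 + 20) / 2067 = 324/2067 = 0.1567 → 15.7 map units.

15.7 map units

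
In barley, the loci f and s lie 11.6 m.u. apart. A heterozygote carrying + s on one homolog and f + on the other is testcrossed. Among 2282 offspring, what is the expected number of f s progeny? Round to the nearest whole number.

132

A map distance of 11.6 m.u. corresponds to a recombination frequency of 0.116.
The F1 is + s / f +, so f s is a recombinant gamete class with expected frequency r/2 = 0.116/2 = 0.0580.
Expected number = 0.0580 × 2282 = 132.36 ≈ 132.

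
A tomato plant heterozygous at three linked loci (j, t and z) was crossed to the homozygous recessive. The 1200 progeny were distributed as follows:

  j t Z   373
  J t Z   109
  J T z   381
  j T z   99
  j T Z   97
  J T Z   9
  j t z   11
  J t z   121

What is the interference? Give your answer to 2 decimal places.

The two most frequent reciprocal classes, J T z and j t Z, are the parental types, so the F1 was J T z / j t Z.
The two rarest classes, J T Z and j t z, are the double crossovers. Comparing them with the parentals, only the z allele has switched, so z is the middle locus and the order is t – z – j.
t–z: (218 + 20)/1200 = 0.1983; z–j: (208 + 20)/1200 = 0.1900.
Expected DCO frequency = 0.1983 × 0.1900 ≈ 0.03768; observed = 20/1200 ≈ 0.01667.
Coefficient of coincidence = 0.01667/0.03768 ≈ 0.44; interference = 1 − 0.44 = 0.56.

0.56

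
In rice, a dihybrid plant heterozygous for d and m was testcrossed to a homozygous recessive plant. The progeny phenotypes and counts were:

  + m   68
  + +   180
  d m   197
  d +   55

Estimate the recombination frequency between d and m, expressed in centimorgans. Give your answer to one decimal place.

24.6 centimorgans

The two most frequent classes, + + (180) and d m (197), are the parental types, so the F1 was + + / d m.
The recombinant classes are + m and d +: 68 + 55 = 123.
Recombination frequency = 123/500 = 0.2460 ≈ 24.6%, i.e. 24.6 centimorgans.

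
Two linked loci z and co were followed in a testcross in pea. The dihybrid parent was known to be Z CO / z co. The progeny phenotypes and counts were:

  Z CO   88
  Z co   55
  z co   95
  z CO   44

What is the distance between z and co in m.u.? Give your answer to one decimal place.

35.1 m.u.

The recombinant classes are Z co and z CO: 55 + 44 = 99.
Recombination frequency = 99/282 = 0.3511 ≈ 35.1%, i.e. 35.1 m.u.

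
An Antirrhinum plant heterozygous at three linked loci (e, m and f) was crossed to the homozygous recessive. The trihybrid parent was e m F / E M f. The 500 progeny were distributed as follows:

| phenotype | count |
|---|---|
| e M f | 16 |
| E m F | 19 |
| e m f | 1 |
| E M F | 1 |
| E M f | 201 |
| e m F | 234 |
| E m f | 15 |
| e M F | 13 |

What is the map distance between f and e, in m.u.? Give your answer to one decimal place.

The two rarest classes, e m f and E M F, are the double crossovers. Comparing them with the parentals, only the f allele has switched, so f is the middle locus and the order is e – f – m.
Crossovers in the e–f interval produce the single-crossover classes E m F and e M f (19 + 16 = 35) plus the double crossovers (2).
RF(e–f) = (35 + 2) / 500 = 37/500 = 0.0740 → 7.4 m.u.

7.4 m.u.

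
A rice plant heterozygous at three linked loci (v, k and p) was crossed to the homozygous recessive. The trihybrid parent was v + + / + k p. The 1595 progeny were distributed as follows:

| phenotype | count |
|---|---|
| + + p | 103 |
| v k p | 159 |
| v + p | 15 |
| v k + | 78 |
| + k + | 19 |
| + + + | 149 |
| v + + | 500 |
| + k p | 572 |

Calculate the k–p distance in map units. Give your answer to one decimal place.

The two rarest classes, v + p and + k +, are the double crossovers. Comparing them with the parentals, only the p allele has switched, so p is the middle locus and the order is k – p – v.
Crossovers in the k–p interval produce the single-crossover classes v k + and + + p (78 + 103 = 181) plus the double crossovers (34).
RF(k–p) = (181 + 34) / 1595 = 215/1595 = 0.1348 → 13.5 map units.

13.5 map units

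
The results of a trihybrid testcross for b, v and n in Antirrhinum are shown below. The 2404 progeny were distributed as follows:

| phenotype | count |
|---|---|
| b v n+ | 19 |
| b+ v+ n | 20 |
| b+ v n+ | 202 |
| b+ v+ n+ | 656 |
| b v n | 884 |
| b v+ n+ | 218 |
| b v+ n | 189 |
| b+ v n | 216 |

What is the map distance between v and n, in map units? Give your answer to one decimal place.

17.9 map units

The two most frequent reciprocal classes, b v n and b+ v+ n+, are the parental types, so the F1 was b v n / b+ v+ n+.
The two rarest classes, b v n+ and b+ v+ n, are the double crossovers. Comparing them with the parentals, only the n allele has switched, so n is the middle locus and the order is b – n – v.
Crossovers in the n–v interval produce the single-crossover classes b v+ n and b+ v n+ (189 + 202 = 391) plus the double crossovers (39).
RF(n–v) = (391 + 39) / 2404 = 430/2404 = 0.1789 → 17.9 map units.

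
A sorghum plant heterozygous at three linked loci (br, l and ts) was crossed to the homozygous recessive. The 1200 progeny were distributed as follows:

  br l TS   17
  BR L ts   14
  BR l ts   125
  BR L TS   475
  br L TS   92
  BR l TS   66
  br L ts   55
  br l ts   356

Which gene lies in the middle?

The two most frequent reciprocal classes, br l ts and BR L TS, are the parental types, so the F1 was br l ts / BR L TS.
The two rarest classes, br l TS and BR L ts, are the double crossovers. Comparing them with the parentals, only the ts allele has switched, so ts is the middle locus and the order is br – ts – l.

ts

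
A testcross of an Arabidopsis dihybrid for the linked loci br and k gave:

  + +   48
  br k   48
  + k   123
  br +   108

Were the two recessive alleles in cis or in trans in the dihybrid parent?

The two most frequent classes are + k (123) and br + (108); these are the parental (non-recombinant) types.
So the F1 carried + k on one chromosome and br + on the other — the recessive alleles are on opposite chromosomes (trans / repulsion).

trans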